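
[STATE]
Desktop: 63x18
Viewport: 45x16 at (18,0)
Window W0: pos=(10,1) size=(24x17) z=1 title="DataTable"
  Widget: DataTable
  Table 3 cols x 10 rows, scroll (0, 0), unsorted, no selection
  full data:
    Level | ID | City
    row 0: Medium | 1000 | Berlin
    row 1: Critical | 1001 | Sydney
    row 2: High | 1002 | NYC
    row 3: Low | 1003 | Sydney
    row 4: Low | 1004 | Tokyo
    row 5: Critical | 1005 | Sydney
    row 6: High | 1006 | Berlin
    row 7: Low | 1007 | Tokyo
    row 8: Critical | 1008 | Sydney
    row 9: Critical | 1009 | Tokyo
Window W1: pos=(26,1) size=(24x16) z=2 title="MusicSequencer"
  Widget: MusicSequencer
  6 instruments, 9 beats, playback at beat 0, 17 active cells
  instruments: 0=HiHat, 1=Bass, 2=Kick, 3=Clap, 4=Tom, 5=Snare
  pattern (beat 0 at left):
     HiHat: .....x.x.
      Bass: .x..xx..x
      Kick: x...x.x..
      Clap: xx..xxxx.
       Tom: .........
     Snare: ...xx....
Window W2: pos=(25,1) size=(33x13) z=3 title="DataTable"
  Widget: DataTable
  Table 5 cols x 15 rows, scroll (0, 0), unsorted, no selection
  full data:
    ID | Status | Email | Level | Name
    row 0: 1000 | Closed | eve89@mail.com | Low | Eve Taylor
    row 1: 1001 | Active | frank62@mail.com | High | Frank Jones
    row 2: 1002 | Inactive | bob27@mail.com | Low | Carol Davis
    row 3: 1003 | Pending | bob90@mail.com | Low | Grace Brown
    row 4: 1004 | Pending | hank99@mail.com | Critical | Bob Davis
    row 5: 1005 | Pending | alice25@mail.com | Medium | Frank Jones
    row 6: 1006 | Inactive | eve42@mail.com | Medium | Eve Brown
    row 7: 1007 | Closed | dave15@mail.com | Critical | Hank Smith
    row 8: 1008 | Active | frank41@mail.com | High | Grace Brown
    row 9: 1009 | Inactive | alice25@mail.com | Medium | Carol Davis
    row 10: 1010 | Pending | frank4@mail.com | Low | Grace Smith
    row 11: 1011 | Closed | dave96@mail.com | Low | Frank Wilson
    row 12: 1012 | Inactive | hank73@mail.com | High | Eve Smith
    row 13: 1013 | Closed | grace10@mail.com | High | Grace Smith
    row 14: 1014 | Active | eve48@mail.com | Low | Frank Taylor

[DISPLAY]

                                             
━━━━━━━┏━━━━━━━━━━━━━━━━━━━━━━━━━━━━━━━┓     
ble    ┃ DataTable                     ┃     
───────┠───────────────────────────────┨     
 │ID  │┃ID  │Status  │Email           │┃     
─┼────┼┃────┼────────┼────────────────┼┃     
 │1000│┃1000│Closed  │eve89@mail.com  │┃     
l│1001│┃1001│Active  │frank62@mail.com│┃     
 │1002│┃1002│Inactive│bob27@mail.com  │┃     
 │1003│┃1003│Pending │bob90@mail.com  │┃     
 │1004│┃1004│Pending │hank99@mail.com │┃     
l│1005│┃1005│Pending │alice25@mail.com│┃     
 │1006│┃1006│Inactive│eve42@mail.com  │┃     
 │1007│┗━━━━━━━━━━━━━━━━━━━━━━━━━━━━━━━┛     
l│1008│S┃                      ┃             
l│1009│T┃                      ┃             


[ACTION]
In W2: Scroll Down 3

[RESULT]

                                             
━━━━━━━┏━━━━━━━━━━━━━━━━━━━━━━━━━━━━━━━┓     
ble    ┃ DataTable                     ┃     
───────┠───────────────────────────────┨     
 │ID  │┃ID  │Status  │Email           │┃     
─┼────┼┃────┼────────┼────────────────┼┃     
 │1000│┃1003│Pending │bob90@mail.com  │┃     
l│1001│┃1004│Pending │hank99@mail.com │┃     
 │1002│┃1005│Pending │alice25@mail.com│┃     
 │1003│┃1006│Inactive│eve42@mail.com  │┃     
 │1004│┃1007│Closed  │dave15@mail.com │┃     
l│1005│┃1008│Active  │frank41@mail.com│┃     
 │1006│┃1009│Inactive│alice25@mail.com│┃     
 │1007│┗━━━━━━━━━━━━━━━━━━━━━━━━━━━━━━━┛     
l│1008│S┃                      ┃             
l│1009│T┃                      ┃             


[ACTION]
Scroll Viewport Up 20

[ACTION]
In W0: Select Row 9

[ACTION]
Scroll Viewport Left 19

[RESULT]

                                             
          ┏━━━━━━━━━━━━━━┏━━━━━━━━━━━━━━━━━━━
          ┃ DataTable    ┃ DataTable         
          ┠──────────────┠───────────────────
          ┃Level   │ID  │┃ID  │Status  │Email
          ┃────────┼────┼┃────┼────────┼─────
          ┃Medium  │1000│┃1003│Pending │bob90
          ┃Critical│1001│┃1004│Pending │hank9
          ┃High    │1002│┃1005│Pending │alice
          ┃Low     │1003│┃1006│Inactive│eve42
          ┃Low     │1004│┃1007│Closed  │dave1
          ┃Critical│1005│┃1008│Active  │frank
          ┃High    │1006│┃1009│Inactive│alice
          ┃Low     │1007│┗━━━━━━━━━━━━━━━━━━━
          ┃Critical│1008│S┃                  
          ┃>ritical│1009│T┃                  


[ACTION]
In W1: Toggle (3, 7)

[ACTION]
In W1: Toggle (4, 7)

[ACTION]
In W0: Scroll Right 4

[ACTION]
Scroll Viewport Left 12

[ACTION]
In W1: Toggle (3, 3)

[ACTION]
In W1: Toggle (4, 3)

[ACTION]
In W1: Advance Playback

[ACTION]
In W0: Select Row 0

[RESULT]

                                             
          ┏━━━━━━━━━━━━━━┏━━━━━━━━━━━━━━━━━━━
          ┃ DataTable    ┃ DataTable         
          ┠──────────────┠───────────────────
          ┃Level   │ID  │┃ID  │Status  │Email
          ┃────────┼────┼┃────┼────────┼─────
          ┃>edium  │1000│┃1003│Pending │bob90
          ┃Critical│1001│┃1004│Pending │hank9
          ┃High    │1002│┃1005│Pending │alice
          ┃Low     │1003│┃1006│Inactive│eve42
          ┃Low     │1004│┃1007│Closed  │dave1
          ┃Critical│1005│┃1008│Active  │frank
          ┃High    │1006│┃1009│Inactive│alice
          ┃Low     │1007│┗━━━━━━━━━━━━━━━━━━━
          ┃Critical│1008│S┃                  
          ┃Critical│1009│T┃                  


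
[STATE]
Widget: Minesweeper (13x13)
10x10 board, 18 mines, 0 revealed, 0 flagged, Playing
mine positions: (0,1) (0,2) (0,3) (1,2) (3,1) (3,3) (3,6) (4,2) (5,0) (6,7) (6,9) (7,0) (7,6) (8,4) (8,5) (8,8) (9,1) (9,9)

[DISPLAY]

■■■■■■■■■■   
■■■■■■■■■■   
■■■■■■■■■■   
■■■■■■■■■■   
■■■■■■■■■■   
■■■■■■■■■■   
■■■■■■■■■■   
■■■■■■■■■■   
■■■■■■■■■■   
■■■■■■■■■■   
             
             
             


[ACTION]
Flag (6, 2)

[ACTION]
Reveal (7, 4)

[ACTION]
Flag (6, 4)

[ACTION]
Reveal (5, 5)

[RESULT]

■■■■■■■■■■   
■■■■■■■■■■   
■■■■■■■■■■   
■■■■■■■■■■   
■■■2111■■■   
■211  1■■■   
■2   12■■■   
■1 123■■■■   
■211■■■■■■   
■■■■■■■■■■   
             
             
             


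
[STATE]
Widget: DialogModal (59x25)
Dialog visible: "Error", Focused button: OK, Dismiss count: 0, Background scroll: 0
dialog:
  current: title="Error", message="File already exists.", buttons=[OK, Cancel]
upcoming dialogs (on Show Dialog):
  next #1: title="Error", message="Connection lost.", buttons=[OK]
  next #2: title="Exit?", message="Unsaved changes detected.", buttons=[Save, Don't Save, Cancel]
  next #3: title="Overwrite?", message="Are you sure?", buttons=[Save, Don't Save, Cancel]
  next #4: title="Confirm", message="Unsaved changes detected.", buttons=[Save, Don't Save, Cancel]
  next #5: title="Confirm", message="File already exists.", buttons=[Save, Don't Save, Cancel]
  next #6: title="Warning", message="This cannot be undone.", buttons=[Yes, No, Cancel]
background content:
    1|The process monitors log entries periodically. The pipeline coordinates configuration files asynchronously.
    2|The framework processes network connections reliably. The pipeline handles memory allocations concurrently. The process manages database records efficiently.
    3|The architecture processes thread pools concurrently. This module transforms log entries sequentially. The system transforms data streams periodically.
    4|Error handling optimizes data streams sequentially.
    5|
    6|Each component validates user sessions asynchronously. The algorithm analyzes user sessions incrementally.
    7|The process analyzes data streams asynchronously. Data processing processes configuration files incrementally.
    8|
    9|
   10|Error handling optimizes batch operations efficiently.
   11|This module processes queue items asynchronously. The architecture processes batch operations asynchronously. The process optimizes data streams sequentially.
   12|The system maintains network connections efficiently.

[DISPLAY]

The process monitors log entries periodically. The pipeline
The framework processes network connections reliably. The p
The architecture processes thread pools concurrently. This 
Error handling optimizes data streams sequentially.        
                                                           
Each component validates user sessions asynchronously. The 
The process analyzes data streams asynchronously. Data proc
                                                           
                                                           
Error handling optimizes batch operations efficiently.     
This module proce┌──────────────────────┐onously. The archi
The system mainta│        Error         │efficiently.      
                 │ File already exists. │                  
                 │    [OK]  Cancel      │                  
                 └──────────────────────┘                  
                                                           
                                                           
                                                           
                                                           
                                                           
                                                           
                                                           
                                                           
                                                           
                                                           


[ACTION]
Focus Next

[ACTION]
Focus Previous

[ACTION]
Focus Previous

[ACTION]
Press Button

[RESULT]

The process monitors log entries periodically. The pipeline
The framework processes network connections reliably. The p
The architecture processes thread pools concurrently. This 
Error handling optimizes data streams sequentially.        
                                                           
Each component validates user sessions asynchronously. The 
The process analyzes data streams asynchronously. Data proc
                                                           
                                                           
Error handling optimizes batch operations efficiently.     
This module processes queue items asynchronously. The archi
The system maintains network connections efficiently.      
                                                           
                                                           
                                                           
                                                           
                                                           
                                                           
                                                           
                                                           
                                                           
                                                           
                                                           
                                                           
                                                           


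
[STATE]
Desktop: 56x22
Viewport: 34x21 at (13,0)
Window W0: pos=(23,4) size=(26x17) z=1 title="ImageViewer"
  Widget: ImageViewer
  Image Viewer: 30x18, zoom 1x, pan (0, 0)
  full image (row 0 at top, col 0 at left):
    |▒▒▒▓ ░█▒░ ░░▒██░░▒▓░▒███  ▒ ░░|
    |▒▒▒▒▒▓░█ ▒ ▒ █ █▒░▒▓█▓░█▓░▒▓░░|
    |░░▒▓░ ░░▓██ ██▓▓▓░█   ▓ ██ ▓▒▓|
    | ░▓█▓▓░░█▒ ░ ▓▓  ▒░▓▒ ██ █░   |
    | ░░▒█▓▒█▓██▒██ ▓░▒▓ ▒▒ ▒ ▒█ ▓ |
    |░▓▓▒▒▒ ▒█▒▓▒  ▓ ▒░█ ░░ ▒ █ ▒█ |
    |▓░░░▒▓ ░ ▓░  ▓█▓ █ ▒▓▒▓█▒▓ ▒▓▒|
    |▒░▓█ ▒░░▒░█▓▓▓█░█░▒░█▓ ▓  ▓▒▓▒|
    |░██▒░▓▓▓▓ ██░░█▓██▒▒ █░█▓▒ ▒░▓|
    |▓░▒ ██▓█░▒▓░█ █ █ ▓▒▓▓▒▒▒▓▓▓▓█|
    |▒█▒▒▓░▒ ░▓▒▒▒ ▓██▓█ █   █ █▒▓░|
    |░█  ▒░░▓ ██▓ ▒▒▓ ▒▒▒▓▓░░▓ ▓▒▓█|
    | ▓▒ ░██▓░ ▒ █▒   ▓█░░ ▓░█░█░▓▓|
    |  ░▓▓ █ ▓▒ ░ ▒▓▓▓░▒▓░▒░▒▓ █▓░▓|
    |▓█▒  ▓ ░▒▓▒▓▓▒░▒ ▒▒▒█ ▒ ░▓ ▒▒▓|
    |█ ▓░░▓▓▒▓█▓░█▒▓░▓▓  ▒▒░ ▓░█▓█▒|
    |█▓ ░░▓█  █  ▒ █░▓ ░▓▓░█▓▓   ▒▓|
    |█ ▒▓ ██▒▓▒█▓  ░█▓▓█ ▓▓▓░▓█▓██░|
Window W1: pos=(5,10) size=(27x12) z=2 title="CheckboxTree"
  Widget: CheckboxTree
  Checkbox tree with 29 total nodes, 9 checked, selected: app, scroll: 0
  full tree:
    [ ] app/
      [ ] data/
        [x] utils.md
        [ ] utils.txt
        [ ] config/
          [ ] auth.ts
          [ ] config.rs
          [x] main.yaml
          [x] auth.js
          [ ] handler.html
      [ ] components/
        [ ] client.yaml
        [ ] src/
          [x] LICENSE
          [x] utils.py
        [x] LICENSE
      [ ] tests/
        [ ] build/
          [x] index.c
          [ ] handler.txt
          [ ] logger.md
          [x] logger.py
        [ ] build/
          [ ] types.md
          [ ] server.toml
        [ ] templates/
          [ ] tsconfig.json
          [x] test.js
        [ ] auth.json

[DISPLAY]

                                  
                                  
                                  
                                  
          ┏━━━━━━━━━━━━━━━━━━━━━━━
          ┃ ImageViewer           
          ┠───────────────────────
          ┃▒▒▒▓ ░█▒░ ░░▒██░░▒▓░▒██
          ┃▒▒▒▒▒▓░█ ▒ ▒ █ █▒░▒▓█▓░
          ┃░░▒▓░ ░░▓██ ██▓▓▓░█   ▓
━━━━━━━━━━━━━━━━━━┓█▒ ░ ▓▓  ▒░▓▒ █
oxTree            ┃▓██▒██ ▓░▒▓ ▒▒ 
──────────────────┨█▒▓▒  ▓ ▒░█ ░░ 
p/                ┃ ▓░  ▓█▓ █ ▒▓▒▓
data/             ┃▒░█▓▓▓█░█░▒░█▓ 
] utils.md        ┃▓ ██░░█▓██▒▒ █░
] utils.txt       ┃░▒▓░█ █ █ ▓▒▓▓▒
] config/         ┃░▓▒▒▒ ▓██▓█ █  
[ ] auth.ts       ┃ ██▓ ▒▒▓ ▒▒▒▓▓░
[ ] config.rs     ┃░ ▒ █▒   ▓█░░ ▓
[x] main.yaml     ┃━━━━━━━━━━━━━━━


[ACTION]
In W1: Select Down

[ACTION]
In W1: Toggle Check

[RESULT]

                                  
                                  
                                  
                                  
          ┏━━━━━━━━━━━━━━━━━━━━━━━
          ┃ ImageViewer           
          ┠───────────────────────
          ┃▒▒▒▓ ░█▒░ ░░▒██░░▒▓░▒██
          ┃▒▒▒▒▒▓░█ ▒ ▒ █ █▒░▒▓█▓░
          ┃░░▒▓░ ░░▓██ ██▓▓▓░█   ▓
━━━━━━━━━━━━━━━━━━┓█▒ ░ ▓▓  ▒░▓▒ █
oxTree            ┃▓██▒██ ▓░▒▓ ▒▒ 
──────────────────┨█▒▓▒  ▓ ▒░█ ░░ 
p/                ┃ ▓░  ▓█▓ █ ▒▓▒▓
data/             ┃▒░█▓▓▓█░█░▒░█▓ 
] utils.md        ┃▓ ██░░█▓██▒▒ █░
] utils.txt       ┃░▒▓░█ █ █ ▓▒▓▓▒
] config/         ┃░▓▒▒▒ ▓██▓█ █  
[x] auth.ts       ┃ ██▓ ▒▒▓ ▒▒▒▓▓░
[x] config.rs     ┃░ ▒ █▒   ▓█░░ ▓
[x] main.yaml     ┃━━━━━━━━━━━━━━━


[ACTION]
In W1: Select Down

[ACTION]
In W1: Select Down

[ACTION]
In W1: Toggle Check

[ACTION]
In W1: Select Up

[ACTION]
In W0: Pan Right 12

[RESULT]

                                  
                                  
                                  
                                  
          ┏━━━━━━━━━━━━━━━━━━━━━━━
          ┃ ImageViewer           
          ┠───────────────────────
          ┃▒██░░▒▓░▒███  ▒ ░░     
          ┃ █ █▒░▒▓█▓░█▓░▒▓░░     
          ┃██▓▓▓░█   ▓ ██ ▓▒▓     
━━━━━━━━━━━━━━━━━━┓▒ ██ █░        
oxTree            ┃▒▒ ▒ ▒█ ▓      
──────────────────┨░░ ▒ █ ▒█      
p/                ┃▓▒▓█▒▓ ▒▓▒     
data/             ┃█▓ ▓  ▓▒▓▒     
] utils.md        ┃ █░█▓▒ ▒░▓     
] utils.txt       ┃▓▓▒▒▒▓▓▓▓█     
] config/         ┃█   █ █▒▓░     
[x] auth.ts       ┃▓▓░░▓ ▓▒▓█     
[x] config.rs     ┃░ ▓░█░█░▓▓     
[x] main.yaml     ┃━━━━━━━━━━━━━━━


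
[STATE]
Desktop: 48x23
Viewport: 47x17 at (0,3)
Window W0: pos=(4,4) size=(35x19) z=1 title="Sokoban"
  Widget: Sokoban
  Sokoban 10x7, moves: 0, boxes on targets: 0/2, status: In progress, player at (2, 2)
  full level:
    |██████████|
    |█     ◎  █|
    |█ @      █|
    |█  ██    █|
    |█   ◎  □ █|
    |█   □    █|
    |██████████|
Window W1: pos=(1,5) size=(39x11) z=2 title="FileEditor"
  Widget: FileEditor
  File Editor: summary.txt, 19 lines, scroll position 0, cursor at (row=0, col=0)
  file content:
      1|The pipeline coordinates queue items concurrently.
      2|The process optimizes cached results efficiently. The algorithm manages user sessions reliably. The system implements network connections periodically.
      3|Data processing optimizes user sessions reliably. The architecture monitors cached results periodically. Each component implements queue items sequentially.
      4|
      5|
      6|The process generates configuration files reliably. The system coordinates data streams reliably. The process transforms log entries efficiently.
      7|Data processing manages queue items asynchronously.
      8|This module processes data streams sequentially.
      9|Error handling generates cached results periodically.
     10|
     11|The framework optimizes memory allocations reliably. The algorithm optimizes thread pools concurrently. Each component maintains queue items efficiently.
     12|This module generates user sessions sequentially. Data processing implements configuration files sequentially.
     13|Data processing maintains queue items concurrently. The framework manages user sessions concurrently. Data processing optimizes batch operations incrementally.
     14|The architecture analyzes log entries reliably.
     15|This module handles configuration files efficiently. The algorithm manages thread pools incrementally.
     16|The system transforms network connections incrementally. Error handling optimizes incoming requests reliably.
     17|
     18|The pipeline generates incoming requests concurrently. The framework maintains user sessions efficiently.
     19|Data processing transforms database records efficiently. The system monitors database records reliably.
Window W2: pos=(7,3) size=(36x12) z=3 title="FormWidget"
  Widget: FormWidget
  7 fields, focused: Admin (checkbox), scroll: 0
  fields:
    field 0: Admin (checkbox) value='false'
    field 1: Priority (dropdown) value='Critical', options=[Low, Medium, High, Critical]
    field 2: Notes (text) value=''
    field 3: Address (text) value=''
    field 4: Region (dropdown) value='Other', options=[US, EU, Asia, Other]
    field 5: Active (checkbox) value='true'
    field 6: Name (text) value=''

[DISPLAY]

       ┏━━━━━━━━━━━━━━━━━━━━━━━━━━━━━━━━━━┓    
    ┏━━┃ FormWidget                       ┃    
 ┏━━━━━┠──────────────────────────────────┨    
 ┃ File┃> Admin:      [ ]                 ┃    
 ┠─────┃  Priority:   [Critical         ▼]┃    
 ┃█he p┃  Notes:      [                  ]┃    
 ┃The p┃  Address:    [                  ]┃    
 ┃Data ┃  Region:     [Other            ▼]┃    
 ┃     ┃  Active:     [x]                 ┃    
 ┃     ┃  Name:       [                  ]┃    
 ┃The p┃                                  ┃    
 ┃Data ┗━━━━━━━━━━━━━━━━━━━━━━━━━━━━━━━━━━┛    
 ┗━━━━━━━━━━━━━━━━━━━━━━━━━━━━━━━━━━━━━┛       
    ┃                                 ┃        
    ┃                                 ┃        
    ┃                                 ┃        
    ┃                                 ┃        


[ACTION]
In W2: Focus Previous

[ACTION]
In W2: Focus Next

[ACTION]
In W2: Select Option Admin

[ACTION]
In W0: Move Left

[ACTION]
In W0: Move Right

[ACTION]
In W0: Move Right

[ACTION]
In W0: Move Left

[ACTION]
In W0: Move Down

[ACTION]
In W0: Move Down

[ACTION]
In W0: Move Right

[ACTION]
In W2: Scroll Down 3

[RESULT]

       ┏━━━━━━━━━━━━━━━━━━━━━━━━━━━━━━━━━━┓    
    ┏━━┃ FormWidget                       ┃    
 ┏━━━━━┠──────────────────────────────────┨    
 ┃ File┃  Address:    [                  ]┃    
 ┠─────┃  Region:     [Other            ▼]┃    
 ┃█he p┃  Active:     [x]                 ┃    
 ┃The p┃  Name:       [                  ]┃    
 ┃Data ┃                                  ┃    
 ┃     ┃                                  ┃    
 ┃     ┃                                  ┃    
 ┃The p┃                                  ┃    
 ┃Data ┗━━━━━━━━━━━━━━━━━━━━━━━━━━━━━━━━━━┛    
 ┗━━━━━━━━━━━━━━━━━━━━━━━━━━━━━━━━━━━━━┛       
    ┃                                 ┃        
    ┃                                 ┃        
    ┃                                 ┃        
    ┃                                 ┃        


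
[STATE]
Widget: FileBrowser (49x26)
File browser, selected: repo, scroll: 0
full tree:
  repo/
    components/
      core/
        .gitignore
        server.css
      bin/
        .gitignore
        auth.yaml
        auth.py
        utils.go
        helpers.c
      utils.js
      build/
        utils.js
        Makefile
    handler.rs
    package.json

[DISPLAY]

> [-] repo/                                      
    [+] components/                              
    handler.rs                                   
    package.json                                 
                                                 
                                                 
                                                 
                                                 
                                                 
                                                 
                                                 
                                                 
                                                 
                                                 
                                                 
                                                 
                                                 
                                                 
                                                 
                                                 
                                                 
                                                 
                                                 
                                                 
                                                 
                                                 


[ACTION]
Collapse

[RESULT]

> [+] repo/                                      
                                                 
                                                 
                                                 
                                                 
                                                 
                                                 
                                                 
                                                 
                                                 
                                                 
                                                 
                                                 
                                                 
                                                 
                                                 
                                                 
                                                 
                                                 
                                                 
                                                 
                                                 
                                                 
                                                 
                                                 
                                                 


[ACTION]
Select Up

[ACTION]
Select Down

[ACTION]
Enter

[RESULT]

> [-] repo/                                      
    [+] components/                              
    handler.rs                                   
    package.json                                 
                                                 
                                                 
                                                 
                                                 
                                                 
                                                 
                                                 
                                                 
                                                 
                                                 
                                                 
                                                 
                                                 
                                                 
                                                 
                                                 
                                                 
                                                 
                                                 
                                                 
                                                 
                                                 


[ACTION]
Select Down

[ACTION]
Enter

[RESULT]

  [-] repo/                                      
  > [-] components/                              
      [+] core/                                  
      [+] bin/                                   
      utils.js                                   
      [+] build/                                 
    handler.rs                                   
    package.json                                 
                                                 
                                                 
                                                 
                                                 
                                                 
                                                 
                                                 
                                                 
                                                 
                                                 
                                                 
                                                 
                                                 
                                                 
                                                 
                                                 
                                                 
                                                 


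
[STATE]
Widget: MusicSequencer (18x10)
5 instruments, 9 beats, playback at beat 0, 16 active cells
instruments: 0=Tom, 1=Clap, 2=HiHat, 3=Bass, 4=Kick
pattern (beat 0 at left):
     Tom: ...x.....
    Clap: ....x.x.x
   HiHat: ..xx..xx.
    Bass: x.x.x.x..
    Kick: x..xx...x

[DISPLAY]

      ▼12345678   
   Tom···█·····   
  Clap····█·█·█   
 HiHat··██··██·   
  Bass█·█·█·█··   
  Kick█··██···█   
                  
                  
                  
                  


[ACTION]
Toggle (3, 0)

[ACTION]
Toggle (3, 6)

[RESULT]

      ▼12345678   
   Tom···█·····   
  Clap····█·█·█   
 HiHat··██··██·   
  Bass··█·█····   
  Kick█··██···█   
                  
                  
                  
                  


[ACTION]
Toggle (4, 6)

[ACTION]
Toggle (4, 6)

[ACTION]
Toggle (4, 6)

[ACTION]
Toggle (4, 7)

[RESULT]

      ▼12345678   
   Tom···█·····   
  Clap····█·█·█   
 HiHat··██··██·   
  Bass··█·█····   
  Kick█··██·███   
                  
                  
                  
                  


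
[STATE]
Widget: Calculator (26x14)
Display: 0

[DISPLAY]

                         0
┌───┬───┬───┬───┐         
│ 7 │ 8 │ 9 │ ÷ │         
├───┼───┼───┼───┤         
│ 4 │ 5 │ 6 │ × │         
├───┼───┼───┼───┤         
│ 1 │ 2 │ 3 │ - │         
├───┼───┼───┼───┤         
│ 0 │ . │ = │ + │         
├───┼───┼───┼───┤         
│ C │ MC│ MR│ M+│         
└───┴───┴───┴───┘         
                          
                          


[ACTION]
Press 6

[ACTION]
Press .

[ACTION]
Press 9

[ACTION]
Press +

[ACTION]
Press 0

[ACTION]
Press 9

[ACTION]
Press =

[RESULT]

                      15.9
┌───┬───┬───┬───┐         
│ 7 │ 8 │ 9 │ ÷ │         
├───┼───┼───┼───┤         
│ 4 │ 5 │ 6 │ × │         
├───┼───┼───┼───┤         
│ 1 │ 2 │ 3 │ - │         
├───┼───┼───┼───┤         
│ 0 │ . │ = │ + │         
├───┼───┼───┼───┤         
│ C │ MC│ MR│ M+│         
└───┴───┴───┴───┘         
                          
                          


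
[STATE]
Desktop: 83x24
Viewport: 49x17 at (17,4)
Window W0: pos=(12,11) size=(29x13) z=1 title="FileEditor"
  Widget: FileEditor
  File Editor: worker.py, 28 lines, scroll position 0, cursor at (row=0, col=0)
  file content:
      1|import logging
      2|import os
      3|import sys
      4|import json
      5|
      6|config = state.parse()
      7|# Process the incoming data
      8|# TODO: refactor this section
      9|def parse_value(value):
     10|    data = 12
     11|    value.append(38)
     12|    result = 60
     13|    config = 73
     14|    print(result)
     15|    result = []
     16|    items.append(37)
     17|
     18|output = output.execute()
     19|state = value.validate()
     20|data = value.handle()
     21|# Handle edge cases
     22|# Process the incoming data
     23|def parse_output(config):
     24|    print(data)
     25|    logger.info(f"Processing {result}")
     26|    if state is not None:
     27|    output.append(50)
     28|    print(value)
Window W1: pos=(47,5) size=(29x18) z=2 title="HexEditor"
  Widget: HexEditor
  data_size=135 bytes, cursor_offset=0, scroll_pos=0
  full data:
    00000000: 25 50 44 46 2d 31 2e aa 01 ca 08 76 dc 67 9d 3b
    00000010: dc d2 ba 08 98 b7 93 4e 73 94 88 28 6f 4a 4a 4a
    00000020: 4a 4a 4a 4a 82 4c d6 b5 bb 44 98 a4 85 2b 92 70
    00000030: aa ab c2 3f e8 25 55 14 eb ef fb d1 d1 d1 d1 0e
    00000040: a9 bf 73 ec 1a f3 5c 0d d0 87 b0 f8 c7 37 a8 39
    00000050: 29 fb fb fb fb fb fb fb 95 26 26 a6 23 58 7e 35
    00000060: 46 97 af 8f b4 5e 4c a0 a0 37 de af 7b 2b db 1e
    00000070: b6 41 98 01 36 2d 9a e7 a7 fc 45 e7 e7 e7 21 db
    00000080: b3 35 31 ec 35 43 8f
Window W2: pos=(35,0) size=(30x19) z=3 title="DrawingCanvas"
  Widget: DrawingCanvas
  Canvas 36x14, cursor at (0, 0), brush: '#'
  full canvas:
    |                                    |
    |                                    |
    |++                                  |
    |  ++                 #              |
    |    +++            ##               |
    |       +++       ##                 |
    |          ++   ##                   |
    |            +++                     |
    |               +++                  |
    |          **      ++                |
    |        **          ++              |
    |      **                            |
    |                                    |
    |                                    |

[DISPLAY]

                  ┃                            ┃ 
                  ┃++                          ┃━
                  ┃  ++                 #      ┃ 
                  ┃    +++            ##       ┃─
                  ┃       +++       ##         ┃4
                  ┃          ++   ##           ┃a
                  ┃            +++             ┃a
━━━━━━━━━━━━━━━━━━┃               +++          ┃2
eEditor           ┃          **      ++        ┃3
──────────────────┃        **          ++      ┃b
rt logging        ┃      **                    ┃f
rt os             ┃                            ┃8
rt sys            ┃                            ┃1
rt json           ┃                            ┃ 
                  ┗━━━━━━━━━━━━━━━━━━━━━━━━━━━━┛ 
ig = state.parse()    ░┃      ┃                  
ocess the incoming dat░┃      ┃                  


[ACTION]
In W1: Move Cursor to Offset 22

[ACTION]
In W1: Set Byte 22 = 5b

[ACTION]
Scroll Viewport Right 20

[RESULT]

 ┃                            ┃                  
 ┃++                          ┃━━━━━━━━━━┓       
 ┃  ++                 #      ┃          ┃       
 ┃    +++            ##       ┃──────────┨       
 ┃       +++       ##         ┃4 46 2d 31┃       
 ┃          ++   ##           ┃a 08 98 b7┃       
 ┃            +++             ┃a 4a 82 4c┃       
━┃               +++          ┃2 3f e8 25┃       
 ┃          **      ++        ┃3 ec 1a f3┃       
─┃        **          ++      ┃b fb fb fb┃       
 ┃      **                    ┃f 8f b4 5e┃       
 ┃                            ┃8 01 36 2d┃       
 ┃                            ┃1 ec 35 43┃       
 ┃                            ┃          ┃       
 ┗━━━━━━━━━━━━━━━━━━━━━━━━━━━━┛          ┃       
)    ░┃      ┃                           ┃       
g dat░┃      ┃                           ┃       


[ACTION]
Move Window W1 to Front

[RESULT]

 ┃                            ┃                  
 ┃++         ┏━━━━━━━━━━━━━━━━━━━━━━━━━━━┓       
 ┃  ++       ┃ HexEditor                 ┃       
 ┃    +++    ┠───────────────────────────┨       
 ┃       +++ ┃00000000  25 50 44 46 2d 31┃       
 ┃          +┃00000010  dc d2 ba 08 98 b7┃       
 ┃           ┃00000020  4a 4a 4a 4a 82 4c┃       
━┃           ┃00000030  aa ab c2 3f e8 25┃       
 ┃          *┃00000040  a9 bf 73 ec 1a f3┃       
─┃        ** ┃00000050  29 fb fb fb fb fb┃       
 ┃      **   ┃00000060  46 97 af 8f b4 5e┃       
 ┃           ┃00000070  b6 41 98 01 36 2d┃       
 ┃           ┃00000080  b3 35 31 ec 35 43┃       
 ┃           ┃                           ┃       
 ┗━━━━━━━━━━━┃                           ┃       
)    ░┃      ┃                           ┃       
g dat░┃      ┃                           ┃       


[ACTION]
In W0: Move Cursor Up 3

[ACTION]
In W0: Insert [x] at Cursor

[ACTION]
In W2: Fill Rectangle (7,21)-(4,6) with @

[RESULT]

 ┃                            ┃                  
 ┃++         ┏━━━━━━━━━━━━━━━━━━━━━━━━━━━┓       
 ┃  ++       ┃ HexEditor                 ┃       
 ┃    ++@@@@@┠───────────────────────────┨       
 ┃      @@@@@┃00000000  25 50 44 46 2d 31┃       
 ┃      @@@@@┃00000010  dc d2 ba 08 98 b7┃       
 ┃      @@@@@┃00000020  4a 4a 4a 4a 82 4c┃       
━┃           ┃00000030  aa ab c2 3f e8 25┃       
 ┃          *┃00000040  a9 bf 73 ec 1a f3┃       
─┃        ** ┃00000050  29 fb fb fb fb fb┃       
 ┃      **   ┃00000060  46 97 af 8f b4 5e┃       
 ┃           ┃00000070  b6 41 98 01 36 2d┃       
 ┃           ┃00000080  b3 35 31 ec 35 43┃       
 ┃           ┃                           ┃       
 ┗━━━━━━━━━━━┃                           ┃       
)    ░┃      ┃                           ┃       
g dat░┃      ┃                           ┃       


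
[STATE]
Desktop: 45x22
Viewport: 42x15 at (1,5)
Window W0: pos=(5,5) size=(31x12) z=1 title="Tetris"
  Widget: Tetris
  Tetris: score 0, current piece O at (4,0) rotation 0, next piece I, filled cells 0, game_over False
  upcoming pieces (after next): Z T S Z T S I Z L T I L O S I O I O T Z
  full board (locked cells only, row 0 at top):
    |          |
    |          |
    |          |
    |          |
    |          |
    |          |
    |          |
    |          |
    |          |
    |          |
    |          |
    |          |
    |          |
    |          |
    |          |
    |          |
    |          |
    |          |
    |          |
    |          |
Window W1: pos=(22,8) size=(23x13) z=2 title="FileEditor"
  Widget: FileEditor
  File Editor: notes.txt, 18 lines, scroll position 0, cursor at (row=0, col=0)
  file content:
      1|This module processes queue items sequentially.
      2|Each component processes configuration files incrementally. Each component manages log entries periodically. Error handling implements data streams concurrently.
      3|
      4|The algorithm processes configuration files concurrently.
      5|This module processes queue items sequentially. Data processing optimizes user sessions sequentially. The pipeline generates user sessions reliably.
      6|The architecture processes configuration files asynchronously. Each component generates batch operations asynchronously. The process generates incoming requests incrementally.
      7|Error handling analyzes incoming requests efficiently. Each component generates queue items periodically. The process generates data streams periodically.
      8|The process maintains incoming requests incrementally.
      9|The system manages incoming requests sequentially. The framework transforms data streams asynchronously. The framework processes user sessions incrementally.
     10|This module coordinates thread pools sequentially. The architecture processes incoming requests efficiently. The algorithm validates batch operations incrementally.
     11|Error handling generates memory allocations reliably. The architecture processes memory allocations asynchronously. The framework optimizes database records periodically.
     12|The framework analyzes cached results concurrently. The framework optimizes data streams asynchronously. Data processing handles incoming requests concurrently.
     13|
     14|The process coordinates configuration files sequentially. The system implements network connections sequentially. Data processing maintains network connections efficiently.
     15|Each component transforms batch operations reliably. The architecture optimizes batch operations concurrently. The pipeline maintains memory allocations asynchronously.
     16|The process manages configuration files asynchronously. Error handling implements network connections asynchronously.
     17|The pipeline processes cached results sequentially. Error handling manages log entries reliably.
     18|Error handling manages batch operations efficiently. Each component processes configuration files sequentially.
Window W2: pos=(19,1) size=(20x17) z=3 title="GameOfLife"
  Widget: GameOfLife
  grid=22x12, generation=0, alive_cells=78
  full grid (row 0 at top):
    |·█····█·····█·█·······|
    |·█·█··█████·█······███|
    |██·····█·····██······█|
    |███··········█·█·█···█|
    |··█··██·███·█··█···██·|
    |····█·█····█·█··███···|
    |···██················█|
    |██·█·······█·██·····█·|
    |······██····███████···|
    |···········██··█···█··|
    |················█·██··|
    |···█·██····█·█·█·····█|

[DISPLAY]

    ┏━━━━━━━━━━━━━┃····█·····█·█·····┃    
    ┃ Tetris      ┃·█··█████·█······█┃    
    ┠─────────────┃·····█·····██·····┃    
    ┃          │Ne┃█··········█·█·█··┃━━━━
    ┃          │██┃█··██·███·█··█···█┃    
    ┃          │  ┃··█·█····█·█··███·┃────
    ┃          │  ┃·██···············┃esse
    ┃          │  ┃·█·······█·██·····┃roce
    ┃          │  ┃····██····███████·┃    
    ┃          │Sc┃·········██··█···█┃oces
    ┃          │0 ┃··············█·██┃esse
    ┗━━━━━━━━━━━━━┃·█·██····█·█·█····┃ pro
                  ┗━━━━━━━━━━━━━━━━━━┛naly
                     ┃The process maintain
                     ┃The system manages i


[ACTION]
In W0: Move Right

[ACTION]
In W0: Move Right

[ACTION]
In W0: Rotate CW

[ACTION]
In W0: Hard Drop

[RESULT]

    ┏━━━━━━━━━━━━━┃····█·····█·█·····┃    
    ┃ Tetris      ┃·█··█████·█······█┃    
    ┠─────────────┃·····█·····██·····┃    
    ┃          │Ne┃█··········█·█·█··┃━━━━
    ┃          │▓▓┃█··██·███·█··█···█┃    
    ┃          │ ▓┃··█·█····█·█··███·┃────
    ┃          │  ┃·██···············┃esse
    ┃          │  ┃·█·······█·██·····┃roce
    ┃          │  ┃····██····███████·┃    
    ┃      ▓▓  │Sc┃·········██··█···█┃oces
    ┃      ▓▓  │0 ┃··············█·██┃esse
    ┗━━━━━━━━━━━━━┃·█·██····█·█·█····┃ pro
                  ┗━━━━━━━━━━━━━━━━━━┛naly
                     ┃The process maintain
                     ┃The system manages i
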